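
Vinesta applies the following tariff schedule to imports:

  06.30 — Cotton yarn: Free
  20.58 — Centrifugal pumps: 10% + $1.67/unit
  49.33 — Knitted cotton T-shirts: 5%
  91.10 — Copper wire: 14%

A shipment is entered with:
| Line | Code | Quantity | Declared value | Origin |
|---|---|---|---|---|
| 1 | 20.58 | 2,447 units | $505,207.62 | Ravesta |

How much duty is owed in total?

Line 1 (20.58, Ravesta, 2,447 units, $505,207.62):
Base rate for 20.58 is 10% + $1.67/unit.
Duty = $505,207.62 × 10% + 2,447 × $1.67 = $54,607.25.

$54,607.25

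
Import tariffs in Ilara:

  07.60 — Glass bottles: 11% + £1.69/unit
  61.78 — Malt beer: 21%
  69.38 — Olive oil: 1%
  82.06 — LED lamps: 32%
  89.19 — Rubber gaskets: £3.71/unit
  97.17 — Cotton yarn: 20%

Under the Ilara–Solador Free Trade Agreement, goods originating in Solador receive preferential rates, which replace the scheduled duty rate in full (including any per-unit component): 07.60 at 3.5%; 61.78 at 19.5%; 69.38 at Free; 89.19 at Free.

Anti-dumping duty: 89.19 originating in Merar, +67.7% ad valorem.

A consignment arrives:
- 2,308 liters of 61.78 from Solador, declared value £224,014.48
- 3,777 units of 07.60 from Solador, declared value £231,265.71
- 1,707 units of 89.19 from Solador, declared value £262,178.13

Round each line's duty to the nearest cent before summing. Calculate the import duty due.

Line 1 (61.78, Solador, 2,308 liters, £224,014.48):
Base rate for 61.78 is 21%.
Origin Solador qualifies under the Ilara–Solador agreement and 61.78 is covered: preferential rate 19.5% applies instead.
Duty = £224,014.48 × 19.5% = £43,682.82.
Line 2 (07.60, Solador, 3,777 units, £231,265.71):
Base rate for 07.60 is 11% + £1.69/unit.
Origin Solador qualifies under the Ilara–Solador agreement and 07.60 is covered: preferential rate 3.5% applies instead.
Duty = £231,265.71 × 3.5% = £8,094.30.
Line 3 (89.19, Solador, 1,707 units, £262,178.13):
Base rate for 89.19 is £3.71/unit.
Origin Solador qualifies under the Ilara–Solador agreement and 89.19 is covered: preferential rate Free applies instead.
The additional-duty order on 89.19 targets Merar, not Solador; it does not apply.
Duty = £262,178.13 × 0% = £0.00.
Total = £43,682.82 + £8,094.30 + £0.00 = £51,777.12.

£51,777.12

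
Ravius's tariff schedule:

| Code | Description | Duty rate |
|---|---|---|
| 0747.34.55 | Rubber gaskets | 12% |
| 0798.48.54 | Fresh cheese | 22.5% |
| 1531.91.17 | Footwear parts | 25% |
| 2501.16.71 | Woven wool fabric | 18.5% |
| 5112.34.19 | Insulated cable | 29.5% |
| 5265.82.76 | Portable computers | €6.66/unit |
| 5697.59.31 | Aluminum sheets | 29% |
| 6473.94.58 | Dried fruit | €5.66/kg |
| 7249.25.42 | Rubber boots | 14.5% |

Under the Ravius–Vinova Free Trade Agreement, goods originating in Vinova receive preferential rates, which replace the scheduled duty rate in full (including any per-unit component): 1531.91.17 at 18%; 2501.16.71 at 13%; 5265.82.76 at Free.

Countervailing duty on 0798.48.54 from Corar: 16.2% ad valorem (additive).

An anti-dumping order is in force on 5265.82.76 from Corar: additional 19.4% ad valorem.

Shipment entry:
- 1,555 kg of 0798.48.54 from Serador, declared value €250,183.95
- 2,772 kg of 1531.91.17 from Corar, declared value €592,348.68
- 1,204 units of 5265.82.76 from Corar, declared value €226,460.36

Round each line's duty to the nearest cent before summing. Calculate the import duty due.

€256,330.51

Line 1 (0798.48.54, Serador, 1,555 kg, €250,183.95):
Base rate for 0798.48.54 is 22.5%.
The additional-duty order on 0798.48.54 targets Corar, not Serador; it does not apply.
Duty = €250,183.95 × 22.5% = €56,291.39.
Line 2 (1531.91.17, Corar, 2,772 kg, €592,348.68):
Base rate for 1531.91.17 is 25%.
1531.91.17 has an FTA preferential rate, but origin Corar is not Vinova; base rate stands.
Duty = €592,348.68 × 25% = €148,087.17.
Line 3 (5265.82.76, Corar, 1,204 units, €226,460.36):
Base rate for 5265.82.76 is €6.66/unit.
5265.82.76 has an FTA preferential rate, but origin Corar is not Vinova; base rate stands.
Additional duty on 5265.82.76 from Corar: +19.4% ad valorem. Applied ad valorem rate = 19.4%.
Duty = €226,460.36 × 19.4% + 1,204 × €6.66 = €51,951.95.
Total = €56,291.39 + €148,087.17 + €51,951.95 = €256,330.51.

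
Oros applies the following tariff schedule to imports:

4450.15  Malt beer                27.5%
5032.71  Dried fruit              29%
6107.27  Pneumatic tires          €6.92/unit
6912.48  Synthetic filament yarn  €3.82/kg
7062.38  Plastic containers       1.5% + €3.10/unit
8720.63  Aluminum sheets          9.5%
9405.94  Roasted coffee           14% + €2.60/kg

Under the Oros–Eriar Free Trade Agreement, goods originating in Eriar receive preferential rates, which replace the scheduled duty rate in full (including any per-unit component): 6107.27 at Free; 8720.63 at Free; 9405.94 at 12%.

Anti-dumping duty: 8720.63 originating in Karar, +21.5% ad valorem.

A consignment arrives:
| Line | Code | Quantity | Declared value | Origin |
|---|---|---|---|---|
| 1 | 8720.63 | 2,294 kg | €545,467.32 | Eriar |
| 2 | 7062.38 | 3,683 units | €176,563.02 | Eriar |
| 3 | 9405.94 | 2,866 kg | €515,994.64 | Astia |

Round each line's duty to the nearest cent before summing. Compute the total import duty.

Line 1 (8720.63, Eriar, 2,294 kg, €545,467.32):
Base rate for 8720.63 is 9.5%.
Origin Eriar qualifies under the Oros–Eriar agreement and 8720.63 is covered: preferential rate Free applies instead.
The additional-duty order on 8720.63 targets Karar, not Eriar; it does not apply.
Duty = €545,467.32 × 0% = €0.00.
Line 2 (7062.38, Eriar, 3,683 units, €176,563.02):
Base rate for 7062.38 is 1.5% + €3.10/unit.
Origin Eriar is the FTA partner but 7062.38 is not on the preference list; base rate stands.
Duty = €176,563.02 × 1.5% + 3,683 × €3.10 = €14,065.75.
Line 3 (9405.94, Astia, 2,866 kg, €515,994.64):
Base rate for 9405.94 is 14% + €2.60/kg.
9405.94 has an FTA preferential rate, but origin Astia is not Eriar; base rate stands.
Duty = €515,994.64 × 14% + 2,866 × €2.60 = €79,690.85.
Total = €0.00 + €14,065.75 + €79,690.85 = €93,756.60.

€93,756.60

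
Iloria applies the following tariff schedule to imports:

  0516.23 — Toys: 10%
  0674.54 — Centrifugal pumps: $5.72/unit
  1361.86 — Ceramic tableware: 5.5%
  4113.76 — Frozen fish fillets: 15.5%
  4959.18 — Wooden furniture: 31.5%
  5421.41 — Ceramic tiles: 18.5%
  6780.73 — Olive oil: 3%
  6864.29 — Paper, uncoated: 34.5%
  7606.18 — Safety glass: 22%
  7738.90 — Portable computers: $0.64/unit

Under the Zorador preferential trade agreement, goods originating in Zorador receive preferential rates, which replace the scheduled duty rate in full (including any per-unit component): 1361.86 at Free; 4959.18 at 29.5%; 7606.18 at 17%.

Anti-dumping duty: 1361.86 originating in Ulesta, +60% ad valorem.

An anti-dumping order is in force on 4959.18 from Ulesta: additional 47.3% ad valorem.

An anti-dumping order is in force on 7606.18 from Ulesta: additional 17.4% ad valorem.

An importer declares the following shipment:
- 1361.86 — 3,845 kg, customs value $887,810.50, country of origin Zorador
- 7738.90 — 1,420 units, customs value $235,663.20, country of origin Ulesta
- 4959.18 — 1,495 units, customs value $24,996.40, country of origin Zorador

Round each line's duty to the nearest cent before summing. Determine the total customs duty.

Line 1 (1361.86, Zorador, 3,845 kg, $887,810.50):
Base rate for 1361.86 is 5.5%.
Origin Zorador qualifies under the Iloria–Zorador agreement and 1361.86 is covered: preferential rate Free applies instead.
The additional-duty order on 1361.86 targets Ulesta, not Zorador; it does not apply.
Duty = $887,810.50 × 0% = $0.00.
Line 2 (7738.90, Ulesta, 1,420 units, $235,663.20):
Base rate for 7738.90 is $0.64/unit.
Duty = 1,420 × $0.64 = $908.80.
Line 3 (4959.18, Zorador, 1,495 units, $24,996.40):
Base rate for 4959.18 is 31.5%.
Origin Zorador qualifies under the Iloria–Zorador agreement and 4959.18 is covered: preferential rate 29.5% applies instead.
The additional-duty order on 4959.18 targets Ulesta, not Zorador; it does not apply.
Duty = $24,996.40 × 29.5% = $7,373.94.
Total = $0.00 + $908.80 + $7,373.94 = $8,282.74.

$8,282.74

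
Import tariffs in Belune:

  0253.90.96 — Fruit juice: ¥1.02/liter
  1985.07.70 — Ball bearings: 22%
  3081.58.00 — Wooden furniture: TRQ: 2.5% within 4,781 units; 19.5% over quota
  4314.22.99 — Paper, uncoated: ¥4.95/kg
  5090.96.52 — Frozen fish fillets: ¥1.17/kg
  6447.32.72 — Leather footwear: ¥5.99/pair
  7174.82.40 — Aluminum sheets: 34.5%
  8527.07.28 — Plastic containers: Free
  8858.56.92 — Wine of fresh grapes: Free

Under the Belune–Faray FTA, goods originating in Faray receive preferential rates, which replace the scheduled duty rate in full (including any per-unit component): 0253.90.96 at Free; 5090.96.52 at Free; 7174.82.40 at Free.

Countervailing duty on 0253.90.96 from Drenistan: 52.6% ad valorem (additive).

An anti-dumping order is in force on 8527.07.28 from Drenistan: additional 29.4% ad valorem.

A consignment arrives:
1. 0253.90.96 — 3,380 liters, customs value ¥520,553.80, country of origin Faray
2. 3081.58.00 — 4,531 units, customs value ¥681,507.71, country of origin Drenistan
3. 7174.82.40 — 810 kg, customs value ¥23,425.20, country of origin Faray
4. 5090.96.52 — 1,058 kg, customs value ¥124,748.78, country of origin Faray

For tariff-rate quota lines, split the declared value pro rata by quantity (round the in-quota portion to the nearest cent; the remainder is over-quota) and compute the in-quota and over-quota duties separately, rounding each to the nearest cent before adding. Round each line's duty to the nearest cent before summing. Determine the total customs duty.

¥17,037.69

Line 1 (0253.90.96, Faray, 3,380 liters, ¥520,553.80):
Base rate for 0253.90.96 is ¥1.02/liter.
Origin Faray qualifies under the Belune–Faray agreement and 0253.90.96 is covered: preferential rate Free applies instead.
The additional-duty order on 0253.90.96 targets Drenistan, not Faray; it does not apply.
Duty = ¥520,553.80 × 0% = ¥0.00.
Line 2 (3081.58.00, Drenistan, 4,531 units, ¥681,507.71):
Code 3081.58.00 is under a tariff-rate quota (threshold 4,781 units). Quantity 4,531 units is within the quota, so the in-quota rate 2.5% applies to the full value.
Duty = ¥681,507.71 × 2.5% = ¥17,037.69.
Line 3 (7174.82.40, Faray, 810 kg, ¥23,425.20):
Base rate for 7174.82.40 is 34.5%.
Origin Faray qualifies under the Belune–Faray agreement and 7174.82.40 is covered: preferential rate Free applies instead.
Duty = ¥23,425.20 × 0% = ¥0.00.
Line 4 (5090.96.52, Faray, 1,058 kg, ¥124,748.78):
Base rate for 5090.96.52 is ¥1.17/kg.
Origin Faray qualifies under the Belune–Faray agreement and 5090.96.52 is covered: preferential rate Free applies instead.
Duty = ¥124,748.78 × 0% = ¥0.00.
Total = ¥0.00 + ¥17,037.69 + ¥0.00 + ¥0.00 = ¥17,037.69.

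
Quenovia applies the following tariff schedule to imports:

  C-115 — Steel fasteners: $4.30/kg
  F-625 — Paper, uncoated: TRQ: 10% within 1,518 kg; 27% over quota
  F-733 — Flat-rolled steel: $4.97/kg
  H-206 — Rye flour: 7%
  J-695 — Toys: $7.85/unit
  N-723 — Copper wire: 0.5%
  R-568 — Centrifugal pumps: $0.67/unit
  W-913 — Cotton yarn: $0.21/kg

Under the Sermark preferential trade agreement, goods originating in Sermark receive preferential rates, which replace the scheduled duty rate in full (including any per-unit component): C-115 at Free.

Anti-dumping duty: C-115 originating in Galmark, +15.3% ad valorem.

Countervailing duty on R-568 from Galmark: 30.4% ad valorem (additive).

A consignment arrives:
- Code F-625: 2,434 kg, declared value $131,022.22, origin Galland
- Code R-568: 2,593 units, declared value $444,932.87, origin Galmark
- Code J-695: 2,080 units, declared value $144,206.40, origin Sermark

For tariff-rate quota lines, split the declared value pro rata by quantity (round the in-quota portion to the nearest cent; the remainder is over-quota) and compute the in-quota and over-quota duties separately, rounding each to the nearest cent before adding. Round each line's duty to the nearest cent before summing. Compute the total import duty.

$174,809.53

Line 1 (F-625, Galland, 2,434 kg, $131,022.22):
Code F-625 is under a tariff-rate quota (threshold 1,518 kg). In-quota: 1,518 kg at 10%; over-quota: 916 kg at 27%.
Pro-rata value split: in-quota = $131,022.22 × 1,518/2,434 = $81,713.94; over-quota = $131,022.22 − $81,713.94 = $49,308.28.
In-quota duty = $81,713.94 × 10% = $8,171.39. Over-quota duty = $49,308.28 × 27% = $13,313.24.
Line duty = $8,171.39 + $13,313.24 = $21,484.63.
Line 2 (R-568, Galmark, 2,593 units, $444,932.87):
Base rate for R-568 is $0.67/unit.
Additional duty on R-568 from Galmark: +30.4% ad valorem. Applied ad valorem rate = 30.4%.
Duty = $444,932.87 × 30.4% + 2,593 × $0.67 = $136,996.90.
Line 3 (J-695, Sermark, 2,080 units, $144,206.40):
Base rate for J-695 is $7.85/unit.
Origin Sermark is the FTA partner but J-695 is not on the preference list; base rate stands.
Duty = 2,080 × $7.85 = $16,328.00.
Total = $21,484.63 + $136,996.90 + $16,328.00 = $174,809.53.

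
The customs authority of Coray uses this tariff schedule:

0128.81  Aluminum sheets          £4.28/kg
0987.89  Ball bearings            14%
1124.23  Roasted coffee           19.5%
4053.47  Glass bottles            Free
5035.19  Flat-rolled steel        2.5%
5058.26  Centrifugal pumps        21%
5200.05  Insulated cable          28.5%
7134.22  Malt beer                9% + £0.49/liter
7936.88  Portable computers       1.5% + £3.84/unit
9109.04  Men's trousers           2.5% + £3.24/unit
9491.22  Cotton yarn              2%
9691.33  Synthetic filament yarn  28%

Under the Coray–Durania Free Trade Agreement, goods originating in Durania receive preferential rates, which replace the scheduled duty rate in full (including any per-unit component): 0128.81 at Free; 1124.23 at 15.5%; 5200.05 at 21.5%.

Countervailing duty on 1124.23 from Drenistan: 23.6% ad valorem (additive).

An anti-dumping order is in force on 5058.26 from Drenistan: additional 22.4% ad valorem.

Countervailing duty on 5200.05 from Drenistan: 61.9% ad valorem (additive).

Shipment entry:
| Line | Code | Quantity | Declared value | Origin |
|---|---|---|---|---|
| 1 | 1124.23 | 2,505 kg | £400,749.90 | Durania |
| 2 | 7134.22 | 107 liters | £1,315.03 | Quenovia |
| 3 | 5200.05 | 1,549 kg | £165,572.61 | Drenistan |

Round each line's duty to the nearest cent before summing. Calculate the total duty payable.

£211,964.65

Line 1 (1124.23, Durania, 2,505 kg, £400,749.90):
Base rate for 1124.23 is 19.5%.
Origin Durania qualifies under the Coray–Durania agreement and 1124.23 is covered: preferential rate 15.5% applies instead.
The additional-duty order on 1124.23 targets Drenistan, not Durania; it does not apply.
Duty = £400,749.90 × 15.5% = £62,116.23.
Line 2 (7134.22, Quenovia, 107 liters, £1,315.03):
Base rate for 7134.22 is 9% + £0.49/liter.
Duty = £1,315.03 × 9% + 107 × £0.49 = £170.78.
Line 3 (5200.05, Drenistan, 1,549 kg, £165,572.61):
Base rate for 5200.05 is 28.5%.
5200.05 has an FTA preferential rate, but origin Drenistan is not Durania; base rate stands.
Additional duty on 5200.05 from Drenistan: +61.9%. Applied ad valorem rate: 28.5% + 61.9% = 90.4%.
Duty = £165,572.61 × 90.4% = £149,677.64.
Total = £62,116.23 + £170.78 + £149,677.64 = £211,964.65.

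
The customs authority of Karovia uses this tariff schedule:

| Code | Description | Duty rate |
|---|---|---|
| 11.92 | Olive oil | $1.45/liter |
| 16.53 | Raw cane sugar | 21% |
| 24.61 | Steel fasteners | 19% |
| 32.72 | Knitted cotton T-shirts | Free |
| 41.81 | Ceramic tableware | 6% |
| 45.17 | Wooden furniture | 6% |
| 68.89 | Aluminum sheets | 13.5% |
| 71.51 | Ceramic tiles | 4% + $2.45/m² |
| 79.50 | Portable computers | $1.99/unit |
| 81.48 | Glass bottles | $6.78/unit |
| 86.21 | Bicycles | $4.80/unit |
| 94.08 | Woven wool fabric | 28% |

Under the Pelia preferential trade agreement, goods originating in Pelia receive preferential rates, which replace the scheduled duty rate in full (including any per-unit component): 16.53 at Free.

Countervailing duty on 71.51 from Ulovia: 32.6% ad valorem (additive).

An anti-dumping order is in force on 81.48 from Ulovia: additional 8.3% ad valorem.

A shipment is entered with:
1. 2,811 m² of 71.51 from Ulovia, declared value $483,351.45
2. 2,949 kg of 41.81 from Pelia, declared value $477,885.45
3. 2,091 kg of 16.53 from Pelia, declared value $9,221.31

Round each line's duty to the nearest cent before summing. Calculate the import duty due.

Line 1 (71.51, Ulovia, 2,811 m², $483,351.45):
Base rate for 71.51 is 4% + $2.45/m².
Additional duty on 71.51 from Ulovia: +32.6%. Applied ad valorem rate: 4% + 32.6% = 36.6%.
Duty = $483,351.45 × 36.6% + 2,811 × $2.45 = $183,793.58.
Line 2 (41.81, Pelia, 2,949 kg, $477,885.45):
Base rate for 41.81 is 6%.
Origin Pelia is the FTA partner but 41.81 is not on the preference list; base rate stands.
Duty = $477,885.45 × 6% = $28,673.13.
Line 3 (16.53, Pelia, 2,091 kg, $9,221.31):
Base rate for 16.53 is 21%.
Origin Pelia qualifies under the Karovia–Pelia agreement and 16.53 is covered: preferential rate Free applies instead.
Duty = $9,221.31 × 0% = $0.00.
Total = $183,793.58 + $28,673.13 + $0.00 = $212,466.71.

$212,466.71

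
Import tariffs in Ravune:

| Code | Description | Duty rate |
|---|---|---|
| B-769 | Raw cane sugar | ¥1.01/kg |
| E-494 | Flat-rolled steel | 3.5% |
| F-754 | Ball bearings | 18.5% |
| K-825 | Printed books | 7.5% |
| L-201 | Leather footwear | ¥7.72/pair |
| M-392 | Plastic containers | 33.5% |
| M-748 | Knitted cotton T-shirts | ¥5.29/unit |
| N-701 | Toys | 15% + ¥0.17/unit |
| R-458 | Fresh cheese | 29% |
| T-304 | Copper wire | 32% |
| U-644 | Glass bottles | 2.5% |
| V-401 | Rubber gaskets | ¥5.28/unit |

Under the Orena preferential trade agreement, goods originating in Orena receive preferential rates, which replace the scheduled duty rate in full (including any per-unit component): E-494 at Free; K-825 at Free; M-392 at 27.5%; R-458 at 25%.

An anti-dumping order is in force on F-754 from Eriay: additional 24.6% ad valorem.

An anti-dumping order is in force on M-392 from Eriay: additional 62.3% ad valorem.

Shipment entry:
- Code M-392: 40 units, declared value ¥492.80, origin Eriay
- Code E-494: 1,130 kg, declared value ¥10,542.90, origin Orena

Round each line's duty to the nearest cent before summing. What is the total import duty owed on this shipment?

Line 1 (M-392, Eriay, 40 units, ¥492.80):
Base rate for M-392 is 33.5%.
M-392 has an FTA preferential rate, but origin Eriay is not Orena; base rate stands.
Additional duty on M-392 from Eriay: +62.3%. Applied ad valorem rate: 33.5% + 62.3% = 95.8%.
Duty = ¥492.80 × 95.8% = ¥472.10.
Line 2 (E-494, Orena, 1,130 kg, ¥10,542.90):
Base rate for E-494 is 3.5%.
Origin Orena qualifies under the Ravune–Orena agreement and E-494 is covered: preferential rate Free applies instead.
Duty = ¥10,542.90 × 0% = ¥0.00.
Total = ¥472.10 + ¥0.00 = ¥472.10.

¥472.10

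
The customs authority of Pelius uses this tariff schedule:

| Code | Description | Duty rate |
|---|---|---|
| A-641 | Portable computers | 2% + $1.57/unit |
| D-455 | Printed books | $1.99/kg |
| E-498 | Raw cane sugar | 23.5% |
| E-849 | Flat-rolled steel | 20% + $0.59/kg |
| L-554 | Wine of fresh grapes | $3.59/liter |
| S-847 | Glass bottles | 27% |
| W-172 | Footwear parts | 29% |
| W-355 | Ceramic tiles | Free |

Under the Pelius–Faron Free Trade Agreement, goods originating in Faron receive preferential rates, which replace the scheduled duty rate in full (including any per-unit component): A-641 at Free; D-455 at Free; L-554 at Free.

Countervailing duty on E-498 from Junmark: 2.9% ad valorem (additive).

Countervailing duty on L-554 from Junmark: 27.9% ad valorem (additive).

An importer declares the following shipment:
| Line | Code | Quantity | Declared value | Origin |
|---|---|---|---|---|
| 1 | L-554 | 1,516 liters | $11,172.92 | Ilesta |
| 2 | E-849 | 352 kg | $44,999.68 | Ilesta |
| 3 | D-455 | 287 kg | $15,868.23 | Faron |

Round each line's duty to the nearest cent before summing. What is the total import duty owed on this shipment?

Line 1 (L-554, Ilesta, 1,516 liters, $11,172.92):
Base rate for L-554 is $3.59/liter.
L-554 has an FTA preferential rate, but origin Ilesta is not Faron; base rate stands.
The additional-duty order on L-554 targets Junmark, not Ilesta; it does not apply.
Duty = 1,516 × $3.59 = $5,442.44.
Line 2 (E-849, Ilesta, 352 kg, $44,999.68):
Base rate for E-849 is 20% + $0.59/kg.
Duty = $44,999.68 × 20% + 352 × $0.59 = $9,207.62.
Line 3 (D-455, Faron, 287 kg, $15,868.23):
Base rate for D-455 is $1.99/kg.
Origin Faron qualifies under the Pelius–Faron agreement and D-455 is covered: preferential rate Free applies instead.
Duty = $15,868.23 × 0% = $0.00.
Total = $5,442.44 + $9,207.62 + $0.00 = $14,650.06.

$14,650.06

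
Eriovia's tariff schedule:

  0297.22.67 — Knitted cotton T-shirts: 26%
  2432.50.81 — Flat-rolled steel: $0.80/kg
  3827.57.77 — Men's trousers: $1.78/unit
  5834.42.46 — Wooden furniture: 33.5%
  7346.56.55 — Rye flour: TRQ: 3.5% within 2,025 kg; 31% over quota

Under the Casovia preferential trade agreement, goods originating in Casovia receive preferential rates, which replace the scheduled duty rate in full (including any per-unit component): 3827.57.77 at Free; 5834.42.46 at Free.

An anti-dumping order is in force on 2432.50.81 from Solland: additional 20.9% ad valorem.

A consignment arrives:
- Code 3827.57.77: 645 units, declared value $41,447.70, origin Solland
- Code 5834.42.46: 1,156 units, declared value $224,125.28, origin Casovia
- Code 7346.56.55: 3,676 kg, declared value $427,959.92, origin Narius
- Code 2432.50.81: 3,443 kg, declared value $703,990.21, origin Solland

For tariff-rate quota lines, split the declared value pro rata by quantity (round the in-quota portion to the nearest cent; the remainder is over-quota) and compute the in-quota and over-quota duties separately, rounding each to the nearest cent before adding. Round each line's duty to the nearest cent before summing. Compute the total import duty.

$218,872.64

Line 1 (3827.57.77, Solland, 645 units, $41,447.70):
Base rate for 3827.57.77 is $1.78/unit.
3827.57.77 has an FTA preferential rate, but origin Solland is not Casovia; base rate stands.
Duty = 645 × $1.78 = $1,148.10.
Line 2 (5834.42.46, Casovia, 1,156 units, $224,125.28):
Base rate for 5834.42.46 is 33.5%.
Origin Casovia qualifies under the Eriovia–Casovia agreement and 5834.42.46 is covered: preferential rate Free applies instead.
Duty = $224,125.28 × 0% = $0.00.
Line 3 (7346.56.55, Narius, 3,676 kg, $427,959.92):
Code 7346.56.55 is under a tariff-rate quota (threshold 2,025 kg). In-quota: 2,025 kg at 3.5%; over-quota: 1,651 kg at 31%.
Pro-rata value split: in-quota = $427,959.92 × 2,025/3,676 = $235,750.50; over-quota = $427,959.92 − $235,750.50 = $192,209.42.
In-quota duty = $235,750.50 × 3.5% = $8,251.27. Over-quota duty = $192,209.42 × 31% = $59,584.92.
Line duty = $8,251.27 + $59,584.92 = $67,836.19.
Line 4 (2432.50.81, Solland, 3,443 kg, $703,990.21):
Base rate for 2432.50.81 is $0.80/kg.
Additional duty on 2432.50.81 from Solland: +20.9% ad valorem. Applied ad valorem rate = 20.9%.
Duty = $703,990.21 × 20.9% + 3,443 × $0.80 = $149,888.35.
Total = $1,148.10 + $0.00 + $67,836.19 + $149,888.35 = $218,872.64.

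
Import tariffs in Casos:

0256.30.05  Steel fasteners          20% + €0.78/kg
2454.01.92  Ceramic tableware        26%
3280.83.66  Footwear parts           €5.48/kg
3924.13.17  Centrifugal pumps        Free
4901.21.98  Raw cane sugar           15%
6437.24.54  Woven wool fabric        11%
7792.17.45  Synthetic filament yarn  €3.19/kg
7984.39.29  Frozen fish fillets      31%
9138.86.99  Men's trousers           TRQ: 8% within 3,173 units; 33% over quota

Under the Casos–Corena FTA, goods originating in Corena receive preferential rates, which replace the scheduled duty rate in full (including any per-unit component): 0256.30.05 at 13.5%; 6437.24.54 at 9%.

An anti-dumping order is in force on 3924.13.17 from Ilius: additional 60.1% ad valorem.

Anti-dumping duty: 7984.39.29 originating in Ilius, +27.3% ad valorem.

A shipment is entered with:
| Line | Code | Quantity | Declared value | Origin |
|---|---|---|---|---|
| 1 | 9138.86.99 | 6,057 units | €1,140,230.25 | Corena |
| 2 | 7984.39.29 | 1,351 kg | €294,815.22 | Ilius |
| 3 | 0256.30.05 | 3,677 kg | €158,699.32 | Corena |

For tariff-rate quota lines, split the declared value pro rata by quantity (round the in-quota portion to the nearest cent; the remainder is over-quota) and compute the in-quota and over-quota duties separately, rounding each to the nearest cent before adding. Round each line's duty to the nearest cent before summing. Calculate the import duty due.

Line 1 (9138.86.99, Corena, 6,057 units, €1,140,230.25):
Code 9138.86.99 is under a tariff-rate quota (threshold 3,173 units). In-quota: 3,173 units at 8%; over-quota: 2,884 units at 33%.
Pro-rata value split: in-quota = €1,140,230.25 × 3,173/6,057 = €597,317.25; over-quota = €1,140,230.25 − €597,317.25 = €542,913.00.
In-quota duty = €597,317.25 × 8% = €47,785.38. Over-quota duty = €542,913.00 × 33% = €179,161.29.
Line duty = €47,785.38 + €179,161.29 = €226,946.67.
Line 2 (7984.39.29, Ilius, 1,351 kg, €294,815.22):
Base rate for 7984.39.29 is 31%.
Additional duty on 7984.39.29 from Ilius: +27.3%. Applied ad valorem rate: 31% + 27.3% = 58.3%.
Duty = €294,815.22 × 58.3% = €171,877.27.
Line 3 (0256.30.05, Corena, 3,677 kg, €158,699.32):
Base rate for 0256.30.05 is 20% + €0.78/kg.
Origin Corena qualifies under the Casos–Corena agreement and 0256.30.05 is covered: preferential rate 13.5% applies instead.
Duty = €158,699.32 × 13.5% = €21,424.41.
Total = €226,946.67 + €171,877.27 + €21,424.41 = €420,248.35.

€420,248.35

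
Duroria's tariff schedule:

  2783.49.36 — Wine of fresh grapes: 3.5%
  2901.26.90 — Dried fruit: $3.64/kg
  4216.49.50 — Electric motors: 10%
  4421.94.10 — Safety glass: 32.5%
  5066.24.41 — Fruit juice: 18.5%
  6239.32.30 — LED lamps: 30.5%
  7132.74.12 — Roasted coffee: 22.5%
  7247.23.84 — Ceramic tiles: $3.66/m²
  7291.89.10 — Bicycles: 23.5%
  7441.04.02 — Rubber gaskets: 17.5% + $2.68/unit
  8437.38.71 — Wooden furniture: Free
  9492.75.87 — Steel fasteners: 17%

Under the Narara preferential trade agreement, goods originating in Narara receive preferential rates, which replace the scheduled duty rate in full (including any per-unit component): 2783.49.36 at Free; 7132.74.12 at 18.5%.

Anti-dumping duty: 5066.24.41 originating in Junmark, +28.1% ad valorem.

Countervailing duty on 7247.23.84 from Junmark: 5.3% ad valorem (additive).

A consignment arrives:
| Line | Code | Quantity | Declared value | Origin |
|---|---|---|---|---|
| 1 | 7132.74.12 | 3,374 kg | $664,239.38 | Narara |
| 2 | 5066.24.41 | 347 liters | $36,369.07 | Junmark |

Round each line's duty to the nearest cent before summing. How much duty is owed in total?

$139,832.28

Line 1 (7132.74.12, Narara, 3,374 kg, $664,239.38):
Base rate for 7132.74.12 is 22.5%.
Origin Narara qualifies under the Duroria–Narara agreement and 7132.74.12 is covered: preferential rate 18.5% applies instead.
Duty = $664,239.38 × 18.5% = $122,884.29.
Line 2 (5066.24.41, Junmark, 347 liters, $36,369.07):
Base rate for 5066.24.41 is 18.5%.
Additional duty on 5066.24.41 from Junmark: +28.1%. Applied ad valorem rate: 18.5% + 28.1% = 46.6%.
Duty = $36,369.07 × 46.6% = $16,947.99.
Total = $122,884.29 + $16,947.99 = $139,832.28.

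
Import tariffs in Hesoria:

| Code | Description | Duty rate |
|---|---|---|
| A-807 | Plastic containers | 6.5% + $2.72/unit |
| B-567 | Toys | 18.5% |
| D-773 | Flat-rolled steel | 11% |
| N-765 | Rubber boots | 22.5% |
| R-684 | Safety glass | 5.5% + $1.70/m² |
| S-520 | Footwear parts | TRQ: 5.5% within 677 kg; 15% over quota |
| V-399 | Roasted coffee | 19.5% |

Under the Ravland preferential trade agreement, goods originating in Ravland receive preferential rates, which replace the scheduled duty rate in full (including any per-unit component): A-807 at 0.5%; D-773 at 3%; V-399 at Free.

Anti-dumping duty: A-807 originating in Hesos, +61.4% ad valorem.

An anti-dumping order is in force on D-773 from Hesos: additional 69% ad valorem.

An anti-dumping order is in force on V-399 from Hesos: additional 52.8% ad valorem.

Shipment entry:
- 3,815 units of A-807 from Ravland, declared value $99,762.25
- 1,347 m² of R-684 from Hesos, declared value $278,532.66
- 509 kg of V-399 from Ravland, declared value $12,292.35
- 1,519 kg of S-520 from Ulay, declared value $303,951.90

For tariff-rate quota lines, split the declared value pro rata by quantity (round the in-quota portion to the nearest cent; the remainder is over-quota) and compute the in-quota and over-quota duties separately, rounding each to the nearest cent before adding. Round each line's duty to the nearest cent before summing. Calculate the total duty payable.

Line 1 (A-807, Ravland, 3,815 units, $99,762.25):
Base rate for A-807 is 6.5% + $2.72/unit.
Origin Ravland qualifies under the Hesoria–Ravland agreement and A-807 is covered: preferential rate 0.5% applies instead.
The additional-duty order on A-807 targets Hesos, not Ravland; it does not apply.
Duty = $99,762.25 × 0.5% = $498.81.
Line 2 (R-684, Hesos, 1,347 m², $278,532.66):
Base rate for R-684 is 5.5% + $1.70/m².
Duty = $278,532.66 × 5.5% + 1,347 × $1.70 = $17,609.20.
Line 3 (V-399, Ravland, 509 kg, $12,292.35):
Base rate for V-399 is 19.5%.
Origin Ravland qualifies under the Hesoria–Ravland agreement and V-399 is covered: preferential rate Free applies instead.
The additional-duty order on V-399 targets Hesos, not Ravland; it does not apply.
Duty = $12,292.35 × 0% = $0.00.
Line 4 (S-520, Ulay, 1,519 kg, $303,951.90):
Code S-520 is under a tariff-rate quota (threshold 677 kg). In-quota: 677 kg at 5.5%; over-quota: 842 kg at 15%.
Pro-rata value split: in-quota = $303,951.90 × 677/1,519 = $135,467.70; over-quota = $303,951.90 − $135,467.70 = $168,484.20.
In-quota duty = $135,467.70 × 5.5% = $7,450.72. Over-quota duty = $168,484.20 × 15% = $25,272.63.
Line duty = $7,450.72 + $25,272.63 = $32,723.35.
Total = $498.81 + $17,609.20 + $0.00 + $32,723.35 = $50,831.36.

$50,831.36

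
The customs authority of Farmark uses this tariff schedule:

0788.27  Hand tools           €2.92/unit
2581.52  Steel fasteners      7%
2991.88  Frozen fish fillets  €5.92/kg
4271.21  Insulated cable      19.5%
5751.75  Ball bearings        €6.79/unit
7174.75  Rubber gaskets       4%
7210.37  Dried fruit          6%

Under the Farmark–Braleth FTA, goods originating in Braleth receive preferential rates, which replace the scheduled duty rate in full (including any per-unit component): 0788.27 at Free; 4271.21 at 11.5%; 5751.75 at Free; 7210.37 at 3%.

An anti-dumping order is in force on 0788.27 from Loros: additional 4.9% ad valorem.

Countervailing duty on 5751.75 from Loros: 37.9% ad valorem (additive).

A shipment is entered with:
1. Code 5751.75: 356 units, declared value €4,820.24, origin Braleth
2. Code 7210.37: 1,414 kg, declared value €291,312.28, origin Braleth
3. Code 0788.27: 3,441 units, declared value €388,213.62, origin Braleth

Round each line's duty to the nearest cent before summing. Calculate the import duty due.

Line 1 (5751.75, Braleth, 356 units, €4,820.24):
Base rate for 5751.75 is €6.79/unit.
Origin Braleth qualifies under the Farmark–Braleth agreement and 5751.75 is covered: preferential rate Free applies instead.
The additional-duty order on 5751.75 targets Loros, not Braleth; it does not apply.
Duty = €4,820.24 × 0% = €0.00.
Line 2 (7210.37, Braleth, 1,414 kg, €291,312.28):
Base rate for 7210.37 is 6%.
Origin Braleth qualifies under the Farmark–Braleth agreement and 7210.37 is covered: preferential rate 3% applies instead.
Duty = €291,312.28 × 3% = €8,739.37.
Line 3 (0788.27, Braleth, 3,441 units, €388,213.62):
Base rate for 0788.27 is €2.92/unit.
Origin Braleth qualifies under the Farmark–Braleth agreement and 0788.27 is covered: preferential rate Free applies instead.
The additional-duty order on 0788.27 targets Loros, not Braleth; it does not apply.
Duty = €388,213.62 × 0% = €0.00.
Total = €0.00 + €8,739.37 + €0.00 = €8,739.37.

€8,739.37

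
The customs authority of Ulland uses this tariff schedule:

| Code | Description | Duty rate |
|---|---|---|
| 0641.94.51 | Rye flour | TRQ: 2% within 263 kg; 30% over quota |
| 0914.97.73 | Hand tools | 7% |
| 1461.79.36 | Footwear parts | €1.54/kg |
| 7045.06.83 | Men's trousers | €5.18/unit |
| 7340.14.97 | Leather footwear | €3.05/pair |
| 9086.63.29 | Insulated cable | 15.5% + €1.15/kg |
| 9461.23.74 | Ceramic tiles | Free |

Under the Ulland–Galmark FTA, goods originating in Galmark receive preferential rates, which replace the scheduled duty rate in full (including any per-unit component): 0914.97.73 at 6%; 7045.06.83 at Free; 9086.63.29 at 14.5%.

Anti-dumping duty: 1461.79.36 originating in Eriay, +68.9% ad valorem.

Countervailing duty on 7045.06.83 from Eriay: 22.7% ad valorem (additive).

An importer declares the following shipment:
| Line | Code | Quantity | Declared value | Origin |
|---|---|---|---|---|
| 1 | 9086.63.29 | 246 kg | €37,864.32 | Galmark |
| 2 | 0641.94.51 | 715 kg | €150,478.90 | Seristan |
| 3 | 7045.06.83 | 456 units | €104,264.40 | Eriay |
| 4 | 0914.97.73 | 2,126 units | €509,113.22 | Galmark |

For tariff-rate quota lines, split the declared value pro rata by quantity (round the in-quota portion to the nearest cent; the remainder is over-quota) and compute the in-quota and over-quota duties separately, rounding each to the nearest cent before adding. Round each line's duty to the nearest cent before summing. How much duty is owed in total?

€91,712.62

Line 1 (9086.63.29, Galmark, 246 kg, €37,864.32):
Base rate for 9086.63.29 is 15.5% + €1.15/kg.
Origin Galmark qualifies under the Ulland–Galmark agreement and 9086.63.29 is covered: preferential rate 14.5% applies instead.
Duty = €37,864.32 × 14.5% = €5,490.33.
Line 2 (0641.94.51, Seristan, 715 kg, €150,478.90):
Code 0641.94.51 is under a tariff-rate quota (threshold 263 kg). In-quota: 263 kg at 2%; over-quota: 452 kg at 30%.
Pro-rata value split: in-quota = €150,478.90 × 263/715 = €55,350.98; over-quota = €150,478.90 − €55,350.98 = €95,127.92.
In-quota duty = €55,350.98 × 2% = €1,107.02. Over-quota duty = €95,127.92 × 30% = €28,538.38.
Line duty = €1,107.02 + €28,538.38 = €29,645.40.
Line 3 (7045.06.83, Eriay, 456 units, €104,264.40):
Base rate for 7045.06.83 is €5.18/unit.
7045.06.83 has an FTA preferential rate, but origin Eriay is not Galmark; base rate stands.
Additional duty on 7045.06.83 from Eriay: +22.7% ad valorem. Applied ad valorem rate = 22.7%.
Duty = €104,264.40 × 22.7% + 456 × €5.18 = €26,030.10.
Line 4 (0914.97.73, Galmark, 2,126 units, €509,113.22):
Base rate for 0914.97.73 is 7%.
Origin Galmark qualifies under the Ulland–Galmark agreement and 0914.97.73 is covered: preferential rate 6% applies instead.
Duty = €509,113.22 × 6% = €30,546.79.
Total = €5,490.33 + €29,645.40 + €26,030.10 + €30,546.79 = €91,712.62.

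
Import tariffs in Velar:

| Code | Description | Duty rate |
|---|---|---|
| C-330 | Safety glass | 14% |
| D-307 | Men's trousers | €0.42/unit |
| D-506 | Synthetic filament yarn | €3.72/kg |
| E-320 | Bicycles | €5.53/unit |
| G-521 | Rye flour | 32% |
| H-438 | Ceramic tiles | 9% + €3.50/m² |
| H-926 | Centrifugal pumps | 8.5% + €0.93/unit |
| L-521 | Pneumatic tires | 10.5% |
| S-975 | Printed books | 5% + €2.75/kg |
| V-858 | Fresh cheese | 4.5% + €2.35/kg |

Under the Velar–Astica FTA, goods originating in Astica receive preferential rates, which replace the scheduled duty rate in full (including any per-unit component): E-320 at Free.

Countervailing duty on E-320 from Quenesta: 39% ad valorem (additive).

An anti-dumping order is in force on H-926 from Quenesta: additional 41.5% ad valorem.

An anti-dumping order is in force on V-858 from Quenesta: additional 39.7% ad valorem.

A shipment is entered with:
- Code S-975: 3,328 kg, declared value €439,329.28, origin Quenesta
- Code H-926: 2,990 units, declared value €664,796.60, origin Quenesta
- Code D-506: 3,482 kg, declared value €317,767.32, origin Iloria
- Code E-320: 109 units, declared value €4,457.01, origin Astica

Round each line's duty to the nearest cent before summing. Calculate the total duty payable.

€379,250.50

Line 1 (S-975, Quenesta, 3,328 kg, €439,329.28):
Base rate for S-975 is 5% + €2.75/kg.
Duty = €439,329.28 × 5% + 3,328 × €2.75 = €31,118.46.
Line 2 (H-926, Quenesta, 2,990 units, €664,796.60):
Base rate for H-926 is 8.5% + €0.93/unit.
Additional duty on H-926 from Quenesta: +41.5%. Applied ad valorem rate: 8.5% + 41.5% = 50%.
Duty = €664,796.60 × 50% + 2,990 × €0.93 = €335,179.00.
Line 3 (D-506, Iloria, 3,482 kg, €317,767.32):
Base rate for D-506 is €3.72/kg.
Duty = 3,482 × €3.72 = €12,953.04.
Line 4 (E-320, Astica, 109 units, €4,457.01):
Base rate for E-320 is €5.53/unit.
Origin Astica qualifies under the Velar–Astica agreement and E-320 is covered: preferential rate Free applies instead.
The additional-duty order on E-320 targets Quenesta, not Astica; it does not apply.
Duty = €4,457.01 × 0% = €0.00.
Total = €31,118.46 + €335,179.00 + €12,953.04 + €0.00 = €379,250.50.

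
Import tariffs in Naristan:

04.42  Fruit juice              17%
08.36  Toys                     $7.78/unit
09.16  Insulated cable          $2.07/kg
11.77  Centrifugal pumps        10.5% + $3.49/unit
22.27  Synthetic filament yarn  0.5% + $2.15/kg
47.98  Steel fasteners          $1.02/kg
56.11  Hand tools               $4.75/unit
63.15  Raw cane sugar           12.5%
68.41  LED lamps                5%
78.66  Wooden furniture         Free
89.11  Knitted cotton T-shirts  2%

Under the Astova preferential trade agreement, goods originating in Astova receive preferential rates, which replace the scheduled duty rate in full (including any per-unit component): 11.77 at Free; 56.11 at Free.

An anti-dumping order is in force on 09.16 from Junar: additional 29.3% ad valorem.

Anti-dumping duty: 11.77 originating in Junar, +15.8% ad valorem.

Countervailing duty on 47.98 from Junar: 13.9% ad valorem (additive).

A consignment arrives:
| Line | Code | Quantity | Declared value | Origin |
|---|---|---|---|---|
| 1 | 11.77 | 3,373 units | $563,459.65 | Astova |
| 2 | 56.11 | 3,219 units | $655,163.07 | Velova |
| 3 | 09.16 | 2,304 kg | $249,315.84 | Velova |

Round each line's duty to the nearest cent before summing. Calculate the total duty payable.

$20,059.53

Line 1 (11.77, Astova, 3,373 units, $563,459.65):
Base rate for 11.77 is 10.5% + $3.49/unit.
Origin Astova qualifies under the Naristan–Astova agreement and 11.77 is covered: preferential rate Free applies instead.
The additional-duty order on 11.77 targets Junar, not Astova; it does not apply.
Duty = $563,459.65 × 0% = $0.00.
Line 2 (56.11, Velova, 3,219 units, $655,163.07):
Base rate for 56.11 is $4.75/unit.
56.11 has an FTA preferential rate, but origin Velova is not Astova; base rate stands.
Duty = 3,219 × $4.75 = $15,290.25.
Line 3 (09.16, Velova, 2,304 kg, $249,315.84):
Base rate for 09.16 is $2.07/kg.
The additional-duty order on 09.16 targets Junar, not Velova; it does not apply.
Duty = 2,304 × $2.07 = $4,769.28.
Total = $0.00 + $15,290.25 + $4,769.28 = $20,059.53.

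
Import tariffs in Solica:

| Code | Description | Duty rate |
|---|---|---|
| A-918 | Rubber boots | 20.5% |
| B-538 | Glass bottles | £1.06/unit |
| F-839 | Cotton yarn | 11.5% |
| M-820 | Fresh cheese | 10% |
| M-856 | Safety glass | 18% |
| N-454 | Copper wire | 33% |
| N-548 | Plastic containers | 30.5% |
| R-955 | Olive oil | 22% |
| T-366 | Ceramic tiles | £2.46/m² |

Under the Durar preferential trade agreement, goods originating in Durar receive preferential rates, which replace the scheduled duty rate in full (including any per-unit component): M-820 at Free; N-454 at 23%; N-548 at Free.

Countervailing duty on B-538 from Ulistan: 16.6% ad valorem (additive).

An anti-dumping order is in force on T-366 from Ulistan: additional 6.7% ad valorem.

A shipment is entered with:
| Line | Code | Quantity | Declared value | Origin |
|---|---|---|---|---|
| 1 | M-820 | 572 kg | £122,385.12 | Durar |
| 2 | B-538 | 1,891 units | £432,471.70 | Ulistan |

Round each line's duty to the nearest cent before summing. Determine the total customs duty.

Line 1 (M-820, Durar, 572 kg, £122,385.12):
Base rate for M-820 is 10%.
Origin Durar qualifies under the Solica–Durar agreement and M-820 is covered: preferential rate Free applies instead.
Duty = £122,385.12 × 0% = £0.00.
Line 2 (B-538, Ulistan, 1,891 units, £432,471.70):
Base rate for B-538 is £1.06/unit.
Additional duty on B-538 from Ulistan: +16.6% ad valorem. Applied ad valorem rate = 16.6%.
Duty = £432,471.70 × 16.6% + 1,891 × £1.06 = £73,794.76.
Total = £0.00 + £73,794.76 = £73,794.76.

£73,794.76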